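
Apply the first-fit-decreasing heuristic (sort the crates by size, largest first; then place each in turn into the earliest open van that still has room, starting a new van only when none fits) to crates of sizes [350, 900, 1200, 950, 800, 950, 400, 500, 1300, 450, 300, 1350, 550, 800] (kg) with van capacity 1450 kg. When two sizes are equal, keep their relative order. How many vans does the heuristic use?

8

Sorted descending: 1350, 1300, 1200, 950, 950, 900, 800, 800, 550, 500, 450, 400, 350, 300.
  1350 → van 1 (new)  [load 1350/1450]
  1300 → van 2 (new)  [load 1300/1450]
  1200 → van 3 (new)  [load 1200/1450]
  950 → van 4 (new)  [load 950/1450]
  950 → van 5 (new)  [load 950/1450]
  900 → van 6 (new)  [load 900/1450]
  800 → van 7 (new)  [load 800/1450]
  800 → van 8 (new)  [load 800/1450]
  550 → van 6  [load 1450/1450]
  500 → van 4  [load 1450/1450]
  450 → van 5  [load 1400/1450]
  400 → van 7  [load 1200/1450]
  350 → van 8  [load 1150/1450]
  300 → van 8  [load 1450/1450]
8 vans opened.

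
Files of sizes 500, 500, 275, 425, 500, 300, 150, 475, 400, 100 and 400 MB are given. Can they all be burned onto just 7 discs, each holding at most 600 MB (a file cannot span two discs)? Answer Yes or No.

No

Total = 4025 MB; ⌈4025/600⌉ = 7.
The bound of 7 does not rule out 7, but exhaustive search shows no assignment into 7 discs of capacity 600 MB exists — the minimum is 8.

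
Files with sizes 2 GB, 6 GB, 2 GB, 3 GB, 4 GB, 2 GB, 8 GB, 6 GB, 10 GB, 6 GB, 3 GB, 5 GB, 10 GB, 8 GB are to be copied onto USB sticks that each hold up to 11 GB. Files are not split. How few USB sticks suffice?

8

Total = 10 + 10 + 8 + 8 + 6 + 6 + 6 + 5 + 4 + 3 + 3 + 2 + 2 + 2 = 75 GB.
Lower bound: ⌈75/11⌉ = 7 USB sticks.
A packing using 8 USB sticks:
  USB stick 1: 10 = 10
  USB stick 2: 10 = 10
  USB stick 3: 8 + 3 = 11
  USB stick 4: 8 + 3 = 11
  USB stick 5: 6 + 5 = 11
  USB stick 6: 6 + 4 = 10
  USB stick 7: 6 + 2 + 2 = 10
  USB stick 8: 2 = 2
No arrangement into 7 USB sticks stays within capacity, so 8 is optimal.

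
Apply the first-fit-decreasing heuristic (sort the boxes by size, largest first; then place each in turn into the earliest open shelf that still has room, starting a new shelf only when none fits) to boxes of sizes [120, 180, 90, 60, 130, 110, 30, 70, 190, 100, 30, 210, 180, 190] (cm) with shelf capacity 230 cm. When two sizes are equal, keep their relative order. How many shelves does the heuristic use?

Sorted descending: 210, 190, 190, 180, 180, 130, 120, 110, 100, 90, 70, 60, 30, 30.
  210 → shelf 1 (new)  [load 210/230]
  190 → shelf 2 (new)  [load 190/230]
  190 → shelf 3 (new)  [load 190/230]
  180 → shelf 4 (new)  [load 180/230]
  180 → shelf 5 (new)  [load 180/230]
  130 → shelf 6 (new)  [load 130/230]
  120 → shelf 7 (new)  [load 120/230]
  110 → shelf 7  [load 230/230]
  100 → shelf 6  [load 230/230]
  90 → shelf 8 (new)  [load 90/230]
  70 → shelf 8  [load 160/230]
  60 → shelf 8  [load 220/230]
  30 → shelf 2  [load 220/230]
  30 → shelf 3  [load 220/230]
8 shelves opened.

8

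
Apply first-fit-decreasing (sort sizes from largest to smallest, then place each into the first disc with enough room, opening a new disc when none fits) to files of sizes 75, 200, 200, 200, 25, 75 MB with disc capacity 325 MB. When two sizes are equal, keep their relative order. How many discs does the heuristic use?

Sorted descending: 200, 200, 200, 75, 75, 25.
  200 → disc 1 (new)  [load 200/325]
  200 → disc 2 (new)  [load 200/325]
  200 → disc 3 (new)  [load 200/325]
  75 → disc 1  [load 275/325]
  75 → disc 2  [load 275/325]
  25 → disc 1  [load 300/325]
3 discs opened.

3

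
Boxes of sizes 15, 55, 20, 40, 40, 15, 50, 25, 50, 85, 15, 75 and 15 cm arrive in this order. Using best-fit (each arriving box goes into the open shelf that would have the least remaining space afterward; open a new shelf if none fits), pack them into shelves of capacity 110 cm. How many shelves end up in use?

  15 → shelf 1 (new)  [load 15/110]
  55 → shelf 1  [load 70/110]
  20 → shelf 1  [load 90/110]
  40 → shelf 2 (new)  [load 40/110]
  40 → shelf 2  [load 80/110]
  15 → shelf 1  [load 105/110]
  50 → shelf 3 (new)  [load 50/110]
  25 → shelf 2  [load 105/110]
  50 → shelf 3  [load 100/110]
  85 → shelf 4 (new)  [load 85/110]
  15 → shelf 4  [load 100/110]
  75 → shelf 5 (new)  [load 75/110]
  15 → shelf 5  [load 90/110]
5 shelves opened.

5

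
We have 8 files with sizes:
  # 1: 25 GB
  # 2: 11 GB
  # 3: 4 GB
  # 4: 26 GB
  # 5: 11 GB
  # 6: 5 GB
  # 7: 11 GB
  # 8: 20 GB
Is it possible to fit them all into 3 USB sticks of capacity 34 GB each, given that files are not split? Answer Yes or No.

Total = 113 GB; ⌈113/34⌉ = 4.
At least 4 USB sticks are required, but only 3 are allowed.

No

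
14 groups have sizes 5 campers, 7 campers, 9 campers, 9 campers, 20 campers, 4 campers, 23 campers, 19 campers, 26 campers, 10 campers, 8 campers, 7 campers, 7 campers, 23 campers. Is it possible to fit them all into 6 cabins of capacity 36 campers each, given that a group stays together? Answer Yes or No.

Yes

A valid assignment using 5 cabins:
  cabin 1: 26 + 10 = 36
  cabin 2: 23 + 9 + 4 = 36
  cabin 3: 23 + 8 + 5 = 36
  cabin 4: 20 + 9 + 7 = 36
  cabin 5: 19 + 7 + 7 = 33
That uses only 5 ≤ 6, so 6 cabins are enough.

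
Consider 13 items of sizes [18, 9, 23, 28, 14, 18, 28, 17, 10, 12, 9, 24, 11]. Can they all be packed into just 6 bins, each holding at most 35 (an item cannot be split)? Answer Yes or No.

No

Total = 221; ⌈221/35⌉ = 7.
At least 7 bins are required, but only 6 are allowed.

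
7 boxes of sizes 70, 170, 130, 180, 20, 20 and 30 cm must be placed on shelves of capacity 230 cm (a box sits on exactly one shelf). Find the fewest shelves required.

3

Total = 180 + 170 + 130 + 70 + 30 + 20 + 20 = 620 cm.
Lower bound: ⌈620/230⌉ = 3 shelves.
A packing using 3 shelves:
  shelf 1: 180 + 30 + 20 = 230
  shelf 2: 170 + 20 = 190
  shelf 3: 130 + 70 = 200
This matches the lower bound, so 3 is optimal.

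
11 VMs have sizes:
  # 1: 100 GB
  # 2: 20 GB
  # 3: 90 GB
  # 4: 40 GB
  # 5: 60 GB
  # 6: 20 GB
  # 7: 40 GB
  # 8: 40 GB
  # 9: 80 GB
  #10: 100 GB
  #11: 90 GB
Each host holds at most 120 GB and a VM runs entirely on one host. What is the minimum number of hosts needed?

Total = 100 + 100 + 90 + 90 + 80 + 60 + 40 + 40 + 40 + 20 + 20 = 680 GB.
Lower bound: ⌈680/120⌉ = 6 hosts.
A packing using 7 hosts:
  host 1: 100 + 20 = 120
  host 2: 100 + 20 = 120
  host 3: 90 = 90
  host 4: 90 = 90
  host 5: 80 + 40 = 120
  host 6: 60 + 40 = 100
  host 7: 40 = 40
No arrangement into 6 hosts stays within capacity, so 7 is optimal.

7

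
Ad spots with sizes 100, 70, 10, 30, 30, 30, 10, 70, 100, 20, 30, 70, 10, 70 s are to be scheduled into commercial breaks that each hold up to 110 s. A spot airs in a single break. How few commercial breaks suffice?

Total = 100 + 100 + 70 + 70 + 70 + 70 + 30 + 30 + 30 + 30 + 20 + 10 + 10 + 10 = 650 s.
Lower bound: ⌈650/110⌉ = 6 commercial breaks.
A packing using 7 commercial breaks:
  break 1: 100 + 10 = 110
  break 2: 100 + 10 = 110
  break 3: 70 + 30 + 10 = 110
  break 4: 70 + 30 = 100
  break 5: 70 + 30 = 100
  break 6: 70 + 30 = 100
  break 7: 20 = 20
No arrangement into 6 commercial breaks stays within capacity, so 7 is optimal.

7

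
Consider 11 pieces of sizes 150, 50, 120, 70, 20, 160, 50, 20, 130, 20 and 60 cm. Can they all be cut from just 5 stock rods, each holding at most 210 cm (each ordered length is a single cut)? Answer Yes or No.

A valid assignment using 5 stock rods:
  stock rod 1: 160 + 50 = 210
  stock rod 2: 150 + 60 = 210
  stock rod 3: 130 + 70 = 200
  stock rod 4: 120 + 50 + 20 + 20 = 210
  stock rod 5: 20 = 20
Every load is within 210 cm, so 5 stock rods suffice.

Yes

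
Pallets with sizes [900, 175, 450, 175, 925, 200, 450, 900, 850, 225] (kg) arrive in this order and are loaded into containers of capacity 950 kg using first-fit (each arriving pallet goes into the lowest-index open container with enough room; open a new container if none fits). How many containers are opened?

6

  900 → container 1 (new)  [load 900/950]
  175 → container 2 (new)  [load 175/950]
  450 → container 2  [load 625/950]
  175 → container 2  [load 800/950]
  925 → container 3 (new)  [load 925/950]
  200 → container 4 (new)  [load 200/950]
  450 → container 4  [load 650/950]
  900 → container 5 (new)  [load 900/950]
  850 → container 6 (new)  [load 850/950]
  225 → container 4  [load 875/950]
6 containers opened.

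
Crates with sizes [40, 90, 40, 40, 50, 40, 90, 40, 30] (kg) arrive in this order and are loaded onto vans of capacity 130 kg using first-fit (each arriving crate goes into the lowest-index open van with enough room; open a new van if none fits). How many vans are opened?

  40 → van 1 (new)  [load 40/130]
  90 → van 1  [load 130/130]
  40 → van 2 (new)  [load 40/130]
  40 → van 2  [load 80/130]
  50 → van 2  [load 130/130]
  40 → van 3 (new)  [load 40/130]
  90 → van 3  [load 130/130]
  40 → van 4 (new)  [load 40/130]
  30 → van 4  [load 70/130]
4 vans opened.

4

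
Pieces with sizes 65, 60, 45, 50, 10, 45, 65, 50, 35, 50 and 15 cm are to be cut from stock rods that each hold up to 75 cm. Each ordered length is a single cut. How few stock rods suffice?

9

Total = 65 + 65 + 60 + 50 + 50 + 50 + 45 + 45 + 35 + 15 + 10 = 490 cm.
Lower bound: ⌈490/75⌉ = 7 stock rods.
Also, 8 pieces each exceed 75/2 cm, and no two of those can share a stock rod, so at least 8 stock rods are needed.
A packing using 9 stock rods:
  stock rod 1: 65 + 10 = 75
  stock rod 2: 65 = 65
  stock rod 3: 60 + 15 = 75
  stock rod 4: 50 = 50
  stock rod 5: 50 = 50
  stock rod 6: 50 = 50
  stock rod 7: 45 = 45
  stock rod 8: 45 = 45
  stock rod 9: 35 = 35
No arrangement into 8 stock rods stays within capacity, so 9 is optimal.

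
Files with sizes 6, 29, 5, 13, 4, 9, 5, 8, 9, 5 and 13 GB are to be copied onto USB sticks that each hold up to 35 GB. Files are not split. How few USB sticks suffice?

Total = 29 + 13 + 13 + 9 + 9 + 8 + 6 + 5 + 5 + 5 + 4 = 106 GB.
Lower bound: ⌈106/35⌉ = 4 USB sticks.
A packing using 4 USB sticks:
  USB stick 1: 29 + 6 = 35
  USB stick 2: 13 + 13 + 9 = 35
  USB stick 3: 9 + 8 + 5 + 5 + 5 = 32
  USB stick 4: 4 = 4
This matches the lower bound, so 4 is optimal.

4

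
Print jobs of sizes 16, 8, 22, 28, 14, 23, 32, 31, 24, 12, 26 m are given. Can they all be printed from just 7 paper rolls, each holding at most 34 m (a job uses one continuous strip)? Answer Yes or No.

No

Total = 236 m; ⌈236/34⌉ = 7.
The bound of 7 does not rule out 7, but exhaustive search shows no assignment into 7 paper rolls of capacity 34 m exists — the minimum is 8.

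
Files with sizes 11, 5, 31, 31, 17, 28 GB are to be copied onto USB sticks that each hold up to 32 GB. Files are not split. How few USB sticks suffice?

5

Total = 31 + 31 + 28 + 17 + 11 + 5 = 123 GB.
Lower bound: ⌈123/32⌉ = 4 USB sticks.
A packing using 5 USB sticks:
  USB stick 1: 31 = 31
  USB stick 2: 31 = 31
  USB stick 3: 28 = 28
  USB stick 4: 17 + 11 = 28
  USB stick 5: 5 = 5
No arrangement into 4 USB sticks stays within capacity, so 5 is optimal.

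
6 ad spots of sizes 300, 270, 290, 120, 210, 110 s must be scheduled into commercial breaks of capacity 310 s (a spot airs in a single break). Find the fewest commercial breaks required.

5

Total = 300 + 290 + 270 + 210 + 120 + 110 = 1300 s.
Lower bound: ⌈1300/310⌉ = 5 commercial breaks.
A packing using 5 commercial breaks:
  break 1: 300 = 300
  break 2: 290 = 290
  break 3: 270 = 270
  break 4: 210 = 210
  break 5: 120 + 110 = 230
This matches the lower bound, so 5 is optimal.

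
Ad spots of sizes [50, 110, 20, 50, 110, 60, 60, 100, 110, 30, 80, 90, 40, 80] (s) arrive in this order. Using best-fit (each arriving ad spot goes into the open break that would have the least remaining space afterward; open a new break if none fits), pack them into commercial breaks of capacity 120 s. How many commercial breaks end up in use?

9

  50 → break 1 (new)  [load 50/120]
  110 → break 2 (new)  [load 110/120]
  20 → break 1  [load 70/120]
  50 → break 1  [load 120/120]
  110 → break 3 (new)  [load 110/120]
  60 → break 4 (new)  [load 60/120]
  60 → break 4  [load 120/120]
  100 → break 5 (new)  [load 100/120]
  110 → break 6 (new)  [load 110/120]
  30 → break 7 (new)  [load 30/120]
  80 → break 7  [load 110/120]
  90 → break 8 (new)  [load 90/120]
  40 → break 9 (new)  [load 40/120]
  80 → break 9  [load 120/120]
9 commercial breaks opened.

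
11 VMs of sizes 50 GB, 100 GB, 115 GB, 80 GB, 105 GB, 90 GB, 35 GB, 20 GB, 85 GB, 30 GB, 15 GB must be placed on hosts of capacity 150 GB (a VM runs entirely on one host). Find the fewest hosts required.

Total = 115 + 105 + 100 + 90 + 85 + 80 + 50 + 35 + 30 + 20 + 15 = 725 GB.
Lower bound: ⌈725/150⌉ = 5 hosts.
Also, 6 VMs each exceed 75 GB, and no two of those can share a host, so at least 6 hosts are needed.
A packing using 6 hosts:
  host 1: 115 + 35 = 150
  host 2: 105 + 30 + 15 = 150
  host 3: 100 + 50 = 150
  host 4: 90 + 20 = 110
  host 5: 85 = 85
  host 6: 80 = 80
This matches the lower bound, so 6 is optimal.

6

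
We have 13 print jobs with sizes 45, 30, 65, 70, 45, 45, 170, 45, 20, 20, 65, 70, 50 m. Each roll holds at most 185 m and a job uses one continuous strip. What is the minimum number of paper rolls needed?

5

Total = 170 + 70 + 70 + 65 + 65 + 50 + 45 + 45 + 45 + 45 + 30 + 20 + 20 = 740 m.
Lower bound: ⌈740/185⌉ = 4 paper rolls.
A packing using 5 paper rolls:
  roll 1: 170 = 170
  roll 2: 70 + 70 + 45 = 185
  roll 3: 65 + 65 + 50 = 180
  roll 4: 45 + 45 + 45 + 30 + 20 = 185
  roll 5: 20 = 20
No arrangement into 4 paper rolls stays within capacity, so 5 is optimal.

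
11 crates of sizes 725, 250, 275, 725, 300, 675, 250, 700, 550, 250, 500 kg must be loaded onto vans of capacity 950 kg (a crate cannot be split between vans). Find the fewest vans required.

7

Total = 725 + 725 + 700 + 675 + 550 + 500 + 300 + 275 + 250 + 250 + 250 = 5200 kg.
Lower bound: ⌈5200/950⌉ = 6 vans.
A packing using 7 vans:
  van 1: 725 = 725
  van 2: 725 = 725
  van 3: 700 + 250 = 950
  van 4: 675 + 275 = 950
  van 5: 550 + 300 = 850
  van 6: 500 + 250 = 750
  van 7: 250 = 250
No arrangement into 6 vans stays within capacity, so 7 is optimal.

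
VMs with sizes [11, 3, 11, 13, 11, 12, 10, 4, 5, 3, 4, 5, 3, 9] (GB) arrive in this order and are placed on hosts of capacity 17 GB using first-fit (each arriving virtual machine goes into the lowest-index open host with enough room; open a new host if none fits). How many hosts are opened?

  11 → host 1 (new)  [load 11/17]
  3 → host 1  [load 14/17]
  11 → host 2 (new)  [load 11/17]
  13 → host 3 (new)  [load 13/17]
  11 → host 4 (new)  [load 11/17]
  12 → host 5 (new)  [load 12/17]
  10 → host 6 (new)  [load 10/17]
  4 → host 2  [load 15/17]
  5 → host 4  [load 16/17]
  3 → host 1  [load 17/17]
  4 → host 3  [load 17/17]
  5 → host 5  [load 17/17]
  3 → host 6  [load 13/17]
  9 → host 7 (new)  [load 9/17]
7 hosts opened.

7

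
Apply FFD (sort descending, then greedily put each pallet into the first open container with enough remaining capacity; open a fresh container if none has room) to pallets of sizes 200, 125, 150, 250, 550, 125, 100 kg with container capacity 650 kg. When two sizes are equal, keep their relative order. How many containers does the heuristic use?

Sorted descending: 550, 250, 200, 150, 125, 125, 100.
  550 → container 1 (new)  [load 550/650]
  250 → container 2 (new)  [load 250/650]
  200 → container 2  [load 450/650]
  150 → container 2  [load 600/650]
  125 → container 3 (new)  [load 125/650]
  125 → container 3  [load 250/650]
  100 → container 1  [load 650/650]
3 containers opened.

3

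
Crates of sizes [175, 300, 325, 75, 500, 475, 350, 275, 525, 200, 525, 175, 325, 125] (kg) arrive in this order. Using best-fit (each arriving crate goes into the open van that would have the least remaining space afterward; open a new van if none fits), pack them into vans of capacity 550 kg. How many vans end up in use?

9

  175 → van 1 (new)  [load 175/550]
  300 → van 1  [load 475/550]
  325 → van 2 (new)  [load 325/550]
  75 → van 1  [load 550/550]
  500 → van 3 (new)  [load 500/550]
  475 → van 4 (new)  [load 475/550]
  350 → van 5 (new)  [load 350/550]
  275 → van 6 (new)  [load 275/550]
  525 → van 7 (new)  [load 525/550]
  200 → van 5  [load 550/550]
  525 → van 8 (new)  [load 525/550]
  175 → van 2  [load 500/550]
  325 → van 9 (new)  [load 325/550]
  125 → van 9  [load 450/550]
9 vans opened.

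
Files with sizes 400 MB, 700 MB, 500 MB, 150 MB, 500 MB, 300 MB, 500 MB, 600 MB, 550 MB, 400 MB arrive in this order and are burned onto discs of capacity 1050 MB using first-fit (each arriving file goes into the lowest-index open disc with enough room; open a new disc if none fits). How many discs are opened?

  400 → disc 1 (new)  [load 400/1050]
  700 → disc 2 (new)  [load 700/1050]
  500 → disc 1  [load 900/1050]
  150 → disc 1  [load 1050/1050]
  500 → disc 3 (new)  [load 500/1050]
  300 → disc 2  [load 1000/1050]
  500 → disc 3  [load 1000/1050]
  600 → disc 4 (new)  [load 600/1050]
  550 → disc 5 (new)  [load 550/1050]
  400 → disc 4  [load 1000/1050]
5 discs opened.

5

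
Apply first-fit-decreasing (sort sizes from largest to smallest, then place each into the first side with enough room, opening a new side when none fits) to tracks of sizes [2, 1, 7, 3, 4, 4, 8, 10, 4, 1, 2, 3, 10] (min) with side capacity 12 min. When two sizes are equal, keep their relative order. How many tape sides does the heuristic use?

Sorted descending: 10, 10, 8, 7, 4, 4, 4, 3, 3, 2, 2, 1, 1.
  10 → side 1 (new)  [load 10/12]
  10 → side 2 (new)  [load 10/12]
  8 → side 3 (new)  [load 8/12]
  7 → side 4 (new)  [load 7/12]
  4 → side 3  [load 12/12]
  4 → side 4  [load 11/12]
  4 → side 5 (new)  [load 4/12]
  3 → side 5  [load 7/12]
  3 → side 5  [load 10/12]
  2 → side 1  [load 12/12]
  2 → side 2  [load 12/12]
  1 → side 4  [load 12/12]
  1 → side 5  [load 11/12]
5 tape sides opened.

5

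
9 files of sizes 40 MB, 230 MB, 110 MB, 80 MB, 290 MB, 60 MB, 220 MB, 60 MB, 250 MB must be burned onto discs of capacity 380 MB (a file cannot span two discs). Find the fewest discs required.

Total = 290 + 250 + 230 + 220 + 110 + 80 + 60 + 60 + 40 = 1340 MB.
Lower bound: ⌈1340/380⌉ = 4 discs.
A packing using 4 discs:
  disc 1: 290 + 80 = 370
  disc 2: 250 + 110 = 360
  disc 3: 230 + 60 + 60 = 350
  disc 4: 220 + 40 = 260
This matches the lower bound, so 4 is optimal.

4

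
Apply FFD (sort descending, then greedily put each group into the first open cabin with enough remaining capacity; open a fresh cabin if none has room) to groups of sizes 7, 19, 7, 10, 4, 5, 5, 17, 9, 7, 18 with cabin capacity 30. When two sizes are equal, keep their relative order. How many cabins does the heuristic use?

Sorted descending: 19, 18, 17, 10, 9, 7, 7, 7, 5, 5, 4.
  19 → cabin 1 (new)  [load 19/30]
  18 → cabin 2 (new)  [load 18/30]
  17 → cabin 3 (new)  [load 17/30]
  10 → cabin 1  [load 29/30]
  9 → cabin 2  [load 27/30]
  7 → cabin 3  [load 24/30]
  7 → cabin 4 (new)  [load 7/30]
  7 → cabin 4  [load 14/30]
  5 → cabin 3  [load 29/30]
  5 → cabin 4  [load 19/30]
  4 → cabin 4  [load 23/30]
4 cabins opened.

4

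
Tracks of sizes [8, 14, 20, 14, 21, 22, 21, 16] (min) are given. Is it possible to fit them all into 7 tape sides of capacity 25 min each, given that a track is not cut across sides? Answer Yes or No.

Yes

A valid assignment using 7 tape sides:
  side 1: 22 = 22
  side 2: 21 = 21
  side 3: 21 = 21
  side 4: 20 = 20
  side 5: 16 + 8 = 24
  side 6: 14 = 14
  side 7: 14 = 14
Every load is within 25 min, so 7 tape sides suffice.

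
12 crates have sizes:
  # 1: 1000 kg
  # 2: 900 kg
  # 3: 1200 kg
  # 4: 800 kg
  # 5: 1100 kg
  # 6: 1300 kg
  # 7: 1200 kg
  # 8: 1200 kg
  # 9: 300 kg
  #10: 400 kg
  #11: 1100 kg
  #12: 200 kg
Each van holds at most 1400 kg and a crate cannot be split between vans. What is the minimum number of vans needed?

9

Total = 1300 + 1200 + 1200 + 1200 + 1100 + 1100 + 1000 + 900 + 800 + 400 + 300 + 200 = 10700 kg.
Lower bound: ⌈10700/1400⌉ = 8 vans.
Also, 9 crates each exceed 700 kg, and no two of those can share a van, so at least 9 vans are needed.
A packing using 9 vans:
  van 1: 1300 = 1300
  van 2: 1200 + 200 = 1400
  van 3: 1200 = 1200
  van 4: 1200 = 1200
  van 5: 1100 + 300 = 1400
  van 6: 1100 = 1100
  van 7: 1000 + 400 = 1400
  van 8: 900 = 900
  van 9: 800 = 800
This matches the lower bound, so 9 is optimal.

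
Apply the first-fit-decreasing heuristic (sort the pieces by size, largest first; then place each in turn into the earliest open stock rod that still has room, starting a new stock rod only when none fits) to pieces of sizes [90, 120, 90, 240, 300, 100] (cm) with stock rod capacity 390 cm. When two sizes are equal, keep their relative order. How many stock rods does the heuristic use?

3

Sorted descending: 300, 240, 120, 100, 90, 90.
  300 → stock rod 1 (new)  [load 300/390]
  240 → stock rod 2 (new)  [load 240/390]
  120 → stock rod 2  [load 360/390]
  100 → stock rod 3 (new)  [load 100/390]
  90 → stock rod 1  [load 390/390]
  90 → stock rod 3  [load 190/390]
3 stock rods opened.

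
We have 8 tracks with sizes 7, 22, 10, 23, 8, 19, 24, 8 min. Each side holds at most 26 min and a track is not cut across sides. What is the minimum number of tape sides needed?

5

Total = 24 + 23 + 22 + 19 + 10 + 8 + 8 + 7 = 121 min.
Lower bound: ⌈121/26⌉ = 5 tape sides.
A packing using 5 tape sides:
  side 1: 24 = 24
  side 2: 23 = 23
  side 3: 22 = 22
  side 4: 19 + 7 = 26
  side 5: 10 + 8 + 8 = 26
This matches the lower bound, so 5 is optimal.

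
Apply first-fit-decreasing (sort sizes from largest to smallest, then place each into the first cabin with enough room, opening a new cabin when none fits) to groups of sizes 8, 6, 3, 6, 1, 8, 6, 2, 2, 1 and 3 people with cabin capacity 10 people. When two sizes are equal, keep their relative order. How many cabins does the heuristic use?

5

Sorted descending: 8, 8, 6, 6, 6, 3, 3, 2, 2, 1, 1.
  8 → cabin 1 (new)  [load 8/10]
  8 → cabin 2 (new)  [load 8/10]
  6 → cabin 3 (new)  [load 6/10]
  6 → cabin 4 (new)  [load 6/10]
  6 → cabin 5 (new)  [load 6/10]
  3 → cabin 3  [load 9/10]
  3 → cabin 4  [load 9/10]
  2 → cabin 1  [load 10/10]
  2 → cabin 2  [load 10/10]
  1 → cabin 3  [load 10/10]
  1 → cabin 4  [load 10/10]
5 cabins opened.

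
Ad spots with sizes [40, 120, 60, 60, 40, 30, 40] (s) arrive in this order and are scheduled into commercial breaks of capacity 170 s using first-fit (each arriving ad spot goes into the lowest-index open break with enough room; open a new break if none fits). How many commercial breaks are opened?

3

  40 → break 1 (new)  [load 40/170]
  120 → break 1  [load 160/170]
  60 → break 2 (new)  [load 60/170]
  60 → break 2  [load 120/170]
  40 → break 2  [load 160/170]
  30 → break 3 (new)  [load 30/170]
  40 → break 3  [load 70/170]
3 commercial breaks opened.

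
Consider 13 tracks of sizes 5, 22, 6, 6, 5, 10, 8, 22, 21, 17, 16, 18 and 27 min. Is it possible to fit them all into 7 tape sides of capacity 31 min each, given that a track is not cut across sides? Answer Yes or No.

A valid assignment using 7 tape sides:
  side 1: 27 = 27
  side 2: 22 + 8 = 30
  side 3: 22 + 6 = 28
  side 4: 21 + 10 = 31
  side 5: 18 + 6 + 5 = 29
  side 6: 17 + 5 = 22
  side 7: 16 = 16
Every load is within 31 min, so 7 tape sides suffice.

Yes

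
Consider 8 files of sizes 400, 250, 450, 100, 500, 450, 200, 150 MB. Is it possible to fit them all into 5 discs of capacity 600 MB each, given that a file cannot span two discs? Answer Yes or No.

A valid assignment using 5 discs:
  disc 1: 500 + 100 = 600
  disc 2: 450 + 150 = 600
  disc 3: 450 = 450
  disc 4: 400 + 200 = 600
  disc 5: 250 = 250
Every load is within 600 MB, so 5 discs suffice.

Yes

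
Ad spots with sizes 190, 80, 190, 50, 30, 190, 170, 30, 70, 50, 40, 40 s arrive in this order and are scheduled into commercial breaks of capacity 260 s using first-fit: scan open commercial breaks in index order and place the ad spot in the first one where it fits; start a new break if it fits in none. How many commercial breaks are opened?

  190 → break 1 (new)  [load 190/260]
  80 → break 2 (new)  [load 80/260]
  190 → break 3 (new)  [load 190/260]
  50 → break 1  [load 240/260]
  30 → break 2  [load 110/260]
  190 → break 4 (new)  [load 190/260]
  170 → break 5 (new)  [load 170/260]
  30 → break 2  [load 140/260]
  70 → break 2  [load 210/260]
  50 → break 2  [load 260/260]
  40 → break 3  [load 230/260]
  40 → break 4  [load 230/260]
5 commercial breaks opened.

5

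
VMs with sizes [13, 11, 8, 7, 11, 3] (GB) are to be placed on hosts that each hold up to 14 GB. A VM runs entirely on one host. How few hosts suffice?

Total = 13 + 11 + 11 + 8 + 7 + 3 = 53 GB.
Lower bound: ⌈53/14⌉ = 4 hosts.
A packing using 5 hosts:
  host 1: 13 = 13
  host 2: 11 + 3 = 14
  host 3: 11 = 11
  host 4: 8 = 8
  host 5: 7 = 7
No arrangement into 4 hosts stays within capacity, so 5 is optimal.

5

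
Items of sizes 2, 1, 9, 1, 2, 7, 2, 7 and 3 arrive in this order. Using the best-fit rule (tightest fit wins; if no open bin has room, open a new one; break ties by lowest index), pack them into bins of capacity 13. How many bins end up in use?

  2 → bin 1 (new)  [load 2/13]
  1 → bin 1  [load 3/13]
  9 → bin 1  [load 12/13]
  1 → bin 1  [load 13/13]
  2 → bin 2 (new)  [load 2/13]
  7 → bin 2  [load 9/13]
  2 → bin 2  [load 11/13]
  7 → bin 3 (new)  [load 7/13]
  3 → bin 3  [load 10/13]
3 bins opened.

3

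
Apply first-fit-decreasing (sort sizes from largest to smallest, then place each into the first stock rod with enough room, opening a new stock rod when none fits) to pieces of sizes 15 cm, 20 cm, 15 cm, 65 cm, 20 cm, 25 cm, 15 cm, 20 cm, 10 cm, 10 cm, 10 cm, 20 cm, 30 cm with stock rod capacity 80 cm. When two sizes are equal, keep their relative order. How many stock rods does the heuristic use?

4

Sorted descending: 65, 30, 25, 20, 20, 20, 20, 15, 15, 15, 10, 10, 10.
  65 → stock rod 1 (new)  [load 65/80]
  30 → stock rod 2 (new)  [load 30/80]
  25 → stock rod 2  [load 55/80]
  20 → stock rod 2  [load 75/80]
  20 → stock rod 3 (new)  [load 20/80]
  20 → stock rod 3  [load 40/80]
  20 → stock rod 3  [load 60/80]
  15 → stock rod 1  [load 80/80]
  15 → stock rod 3  [load 75/80]
  15 → stock rod 4 (new)  [load 15/80]
  10 → stock rod 4  [load 25/80]
  10 → stock rod 4  [load 35/80]
  10 → stock rod 4  [load 45/80]
4 stock rods opened.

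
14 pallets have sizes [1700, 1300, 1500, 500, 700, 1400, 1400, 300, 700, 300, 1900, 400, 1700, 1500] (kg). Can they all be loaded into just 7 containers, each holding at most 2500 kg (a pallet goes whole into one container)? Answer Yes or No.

Total = 15300 kg; ⌈15300/2500⌉ = 7.
8 pallets each exceed half the capacity and cannot share a container, forcing at least 8 containers.
At least 8 containers are required, but only 7 are allowed.

No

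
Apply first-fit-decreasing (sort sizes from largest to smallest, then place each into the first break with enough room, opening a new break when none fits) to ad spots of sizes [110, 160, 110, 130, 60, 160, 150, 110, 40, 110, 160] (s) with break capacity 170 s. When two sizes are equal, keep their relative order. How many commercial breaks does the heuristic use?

Sorted descending: 160, 160, 160, 150, 130, 110, 110, 110, 110, 60, 40.
  160 → break 1 (new)  [load 160/170]
  160 → break 2 (new)  [load 160/170]
  160 → break 3 (new)  [load 160/170]
  150 → break 4 (new)  [load 150/170]
  130 → break 5 (new)  [load 130/170]
  110 → break 6 (new)  [load 110/170]
  110 → break 7 (new)  [load 110/170]
  110 → break 8 (new)  [load 110/170]
  110 → break 9 (new)  [load 110/170]
  60 → break 6  [load 170/170]
  40 → break 5  [load 170/170]
9 commercial breaks opened.

9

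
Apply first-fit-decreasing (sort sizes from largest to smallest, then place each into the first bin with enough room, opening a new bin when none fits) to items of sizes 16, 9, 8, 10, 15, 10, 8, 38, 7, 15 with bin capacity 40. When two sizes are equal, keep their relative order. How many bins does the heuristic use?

4

Sorted descending: 38, 16, 15, 15, 10, 10, 9, 8, 8, 7.
  38 → bin 1 (new)  [load 38/40]
  16 → bin 2 (new)  [load 16/40]
  15 → bin 2  [load 31/40]
  15 → bin 3 (new)  [load 15/40]
  10 → bin 3  [load 25/40]
  10 → bin 3  [load 35/40]
  9 → bin 2  [load 40/40]
  8 → bin 4 (new)  [load 8/40]
  8 → bin 4  [load 16/40]
  7 → bin 4  [load 23/40]
4 bins opened.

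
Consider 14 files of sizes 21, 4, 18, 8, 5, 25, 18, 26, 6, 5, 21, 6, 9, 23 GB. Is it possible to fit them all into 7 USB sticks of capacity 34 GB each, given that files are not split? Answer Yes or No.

A valid assignment using 7 USB sticks:
  USB stick 1: 26 + 8 = 34
  USB stick 2: 25 + 9 = 34
  USB stick 3: 23 + 6 + 5 = 34
  USB stick 4: 21 + 6 + 5 = 32
  USB stick 5: 21 + 4 = 25
  USB stick 6: 18 = 18
  USB stick 7: 18 = 18
Every load is within 34 GB, so 7 USB sticks suffice.

Yes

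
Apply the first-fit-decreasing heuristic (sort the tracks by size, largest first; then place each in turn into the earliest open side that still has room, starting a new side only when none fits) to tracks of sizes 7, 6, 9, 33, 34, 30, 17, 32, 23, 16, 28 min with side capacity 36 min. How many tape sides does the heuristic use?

Sorted descending: 34, 33, 32, 30, 28, 23, 17, 16, 9, 7, 6.
  34 → side 1 (new)  [load 34/36]
  33 → side 2 (new)  [load 33/36]
  32 → side 3 (new)  [load 32/36]
  30 → side 4 (new)  [load 30/36]
  28 → side 5 (new)  [load 28/36]
  23 → side 6 (new)  [load 23/36]
  17 → side 7 (new)  [load 17/36]
  16 → side 7  [load 33/36]
  9 → side 6  [load 32/36]
  7 → side 5  [load 35/36]
  6 → side 4  [load 36/36]
7 tape sides opened.

7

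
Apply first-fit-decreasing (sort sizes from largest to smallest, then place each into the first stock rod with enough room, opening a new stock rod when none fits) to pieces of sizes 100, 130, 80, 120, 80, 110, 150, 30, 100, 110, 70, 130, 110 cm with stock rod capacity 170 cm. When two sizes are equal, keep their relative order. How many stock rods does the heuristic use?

10

Sorted descending: 150, 130, 130, 120, 110, 110, 110, 100, 100, 80, 80, 70, 30.
  150 → stock rod 1 (new)  [load 150/170]
  130 → stock rod 2 (new)  [load 130/170]
  130 → stock rod 3 (new)  [load 130/170]
  120 → stock rod 4 (new)  [load 120/170]
  110 → stock rod 5 (new)  [load 110/170]
  110 → stock rod 6 (new)  [load 110/170]
  110 → stock rod 7 (new)  [load 110/170]
  100 → stock rod 8 (new)  [load 100/170]
  100 → stock rod 9 (new)  [load 100/170]
  80 → stock rod 10 (new)  [load 80/170]
  80 → stock rod 10  [load 160/170]
  70 → stock rod 8  [load 170/170]
  30 → stock rod 2  [load 160/170]
10 stock rods opened.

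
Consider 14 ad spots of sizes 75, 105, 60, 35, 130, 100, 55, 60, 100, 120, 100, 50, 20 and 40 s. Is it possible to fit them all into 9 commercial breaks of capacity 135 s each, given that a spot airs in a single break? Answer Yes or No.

Yes

A valid assignment using 9 commercial breaks:
  break 1: 130 = 130
  break 2: 120 = 120
  break 3: 105 + 20 = 125
  break 4: 100 + 35 = 135
  break 5: 100 = 100
  break 6: 100 = 100
  break 7: 75 + 60 = 135
  break 8: 60 + 55 = 115
  break 9: 50 + 40 = 90
Every load is within 135 s, so 9 commercial breaks suffice.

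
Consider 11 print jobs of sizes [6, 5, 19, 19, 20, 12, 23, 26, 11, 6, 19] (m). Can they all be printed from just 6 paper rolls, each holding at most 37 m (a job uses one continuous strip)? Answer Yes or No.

A valid assignment using 6 paper rolls:
  roll 1: 26 + 11 = 37
  roll 2: 23 + 12 = 35
  roll 3: 20 + 6 + 6 + 5 = 37
  roll 4: 19 = 19
  roll 5: 19 = 19
  roll 6: 19 = 19
Every load is within 37 m, so 6 paper rolls suffice.

Yes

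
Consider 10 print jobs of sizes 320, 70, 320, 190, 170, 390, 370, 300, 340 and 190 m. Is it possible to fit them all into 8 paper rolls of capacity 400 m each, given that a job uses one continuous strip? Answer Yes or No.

Yes

A valid assignment using 8 paper rolls:
  roll 1: 390 = 390
  roll 2: 370 = 370
  roll 3: 340 = 340
  roll 4: 320 + 70 = 390
  roll 5: 320 = 320
  roll 6: 300 = 300
  roll 7: 190 + 190 = 380
  roll 8: 170 = 170
Every load is within 400 m, so 8 paper rolls suffice.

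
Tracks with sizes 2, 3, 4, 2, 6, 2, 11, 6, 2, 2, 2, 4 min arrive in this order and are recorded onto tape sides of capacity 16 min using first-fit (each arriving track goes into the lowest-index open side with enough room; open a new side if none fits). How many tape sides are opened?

  2 → side 1 (new)  [load 2/16]
  3 → side 1  [load 5/16]
  4 → side 1  [load 9/16]
  2 → side 1  [load 11/16]
  6 → side 2 (new)  [load 6/16]
  2 → side 1  [load 13/16]
  11 → side 3 (new)  [load 11/16]
  6 → side 2  [load 12/16]
  2 → side 1  [load 15/16]
  2 → side 2  [load 14/16]
  2 → side 2  [load 16/16]
  4 → side 3  [load 15/16]
3 tape sides opened.

3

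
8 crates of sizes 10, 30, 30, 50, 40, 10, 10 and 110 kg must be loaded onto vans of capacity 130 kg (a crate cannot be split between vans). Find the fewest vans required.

Total = 110 + 50 + 40 + 30 + 30 + 10 + 10 + 10 = 290 kg.
Lower bound: ⌈290/130⌉ = 3 vans.
A packing using 3 vans:
  van 1: 110 + 10 + 10 = 130
  van 2: 50 + 40 + 30 + 10 = 130
  van 3: 30 = 30
This matches the lower bound, so 3 is optimal.

3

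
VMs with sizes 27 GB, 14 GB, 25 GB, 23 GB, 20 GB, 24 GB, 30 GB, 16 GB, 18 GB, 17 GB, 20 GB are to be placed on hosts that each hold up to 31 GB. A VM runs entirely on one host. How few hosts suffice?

Total = 30 + 27 + 25 + 24 + 23 + 20 + 20 + 18 + 17 + 16 + 14 = 234 GB.
Lower bound: ⌈234/31⌉ = 8 hosts.
Also, 10 VMs each exceed 31/2 GB, and no two of those can share a host, so at least 10 hosts are needed.
A packing using 10 hosts:
  host 1: 30 = 30
  host 2: 27 = 27
  host 3: 25 = 25
  host 4: 24 = 24
  host 5: 23 = 23
  host 6: 20 = 20
  host 7: 20 = 20
  host 8: 18 = 18
  host 9: 17 + 14 = 31
  host 10: 16 = 16
This matches the lower bound, so 10 is optimal.

10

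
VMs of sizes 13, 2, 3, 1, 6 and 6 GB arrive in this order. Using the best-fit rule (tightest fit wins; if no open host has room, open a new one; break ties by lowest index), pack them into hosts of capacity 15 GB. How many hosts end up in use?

  13 → host 1 (new)  [load 13/15]
  2 → host 1  [load 15/15]
  3 → host 2 (new)  [load 3/15]
  1 → host 2  [load 4/15]
  6 → host 2  [load 10/15]
  6 → host 3 (new)  [load 6/15]
3 hosts opened.

3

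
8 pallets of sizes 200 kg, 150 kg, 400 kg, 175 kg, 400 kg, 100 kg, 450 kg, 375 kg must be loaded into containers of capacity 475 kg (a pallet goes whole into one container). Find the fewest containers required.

Total = 450 + 400 + 400 + 375 + 200 + 175 + 150 + 100 = 2250 kg.
Lower bound: ⌈2250/475⌉ = 5 containers.
A packing using 6 containers:
  container 1: 450 = 450
  container 2: 400 = 400
  container 3: 400 = 400
  container 4: 375 + 100 = 475
  container 5: 200 + 175 = 375
  container 6: 150 = 150
No arrangement into 5 containers stays within capacity, so 6 is optimal.

6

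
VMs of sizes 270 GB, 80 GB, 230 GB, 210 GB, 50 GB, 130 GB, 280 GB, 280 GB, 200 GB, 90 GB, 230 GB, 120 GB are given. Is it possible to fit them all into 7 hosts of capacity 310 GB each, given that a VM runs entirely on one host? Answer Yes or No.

Total = 2170 GB; ⌈2170/310⌉ = 7.
The bound of 7 does not rule out 7, but exhaustive search shows no assignment into 7 hosts of capacity 310 GB exists — the minimum is 8.

No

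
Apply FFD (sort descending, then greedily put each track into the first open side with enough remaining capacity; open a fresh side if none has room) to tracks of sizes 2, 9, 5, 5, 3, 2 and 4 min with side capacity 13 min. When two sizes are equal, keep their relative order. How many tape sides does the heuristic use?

Sorted descending: 9, 5, 5, 4, 3, 2, 2.
  9 → side 1 (new)  [load 9/13]
  5 → side 2 (new)  [load 5/13]
  5 → side 2  [load 10/13]
  4 → side 1  [load 13/13]
  3 → side 2  [load 13/13]
  2 → side 3 (new)  [load 2/13]
  2 → side 3  [load 4/13]
3 tape sides opened.

3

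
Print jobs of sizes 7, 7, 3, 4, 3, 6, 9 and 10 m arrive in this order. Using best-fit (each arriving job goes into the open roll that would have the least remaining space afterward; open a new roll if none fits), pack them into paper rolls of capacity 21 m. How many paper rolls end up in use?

3

  7 → roll 1 (new)  [load 7/21]
  7 → roll 1  [load 14/21]
  3 → roll 1  [load 17/21]
  4 → roll 1  [load 21/21]
  3 → roll 2 (new)  [load 3/21]
  6 → roll 2  [load 9/21]
  9 → roll 2  [load 18/21]
  10 → roll 3 (new)  [load 10/21]
3 paper rolls opened.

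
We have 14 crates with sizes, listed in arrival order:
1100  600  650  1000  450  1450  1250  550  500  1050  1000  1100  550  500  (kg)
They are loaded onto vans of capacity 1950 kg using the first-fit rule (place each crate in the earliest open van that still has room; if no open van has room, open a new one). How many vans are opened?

7

  1100 → van 1 (new)  [load 1100/1950]
  600 → van 1  [load 1700/1950]
  650 → van 2 (new)  [load 650/1950]
  1000 → van 2  [load 1650/1950]
  450 → van 3 (new)  [load 450/1950]
  1450 → van 3  [load 1900/1950]
  1250 → van 4 (new)  [load 1250/1950]
  550 → van 4  [load 1800/1950]
  500 → van 5 (new)  [load 500/1950]
  1050 → van 5  [load 1550/1950]
  1000 → van 6 (new)  [load 1000/1950]
  1100 → van 7 (new)  [load 1100/1950]
  550 → van 6  [load 1550/1950]
  500 → van 7  [load 1600/1950]
7 vans opened.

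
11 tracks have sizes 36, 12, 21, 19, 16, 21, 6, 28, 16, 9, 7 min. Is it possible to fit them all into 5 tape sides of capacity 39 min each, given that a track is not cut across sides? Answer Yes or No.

Total = 191 min; ⌈191/39⌉ = 5.
The bound of 5 does not rule out 5, but exhaustive search shows no assignment into 5 tape sides of capacity 39 min exists — the minimum is 6.

No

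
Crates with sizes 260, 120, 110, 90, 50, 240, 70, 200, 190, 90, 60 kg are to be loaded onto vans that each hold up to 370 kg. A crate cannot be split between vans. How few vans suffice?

Total = 260 + 240 + 200 + 190 + 120 + 110 + 90 + 90 + 70 + 60 + 50 = 1480 kg.
Lower bound: ⌈1480/370⌉ = 4 vans.
A packing using 4 vans:
  van 1: 260 + 110 = 370
  van 2: 240 + 70 + 60 = 370
  van 3: 200 + 120 + 50 = 370
  van 4: 190 + 90 + 90 = 370
This matches the lower bound, so 4 is optimal.

4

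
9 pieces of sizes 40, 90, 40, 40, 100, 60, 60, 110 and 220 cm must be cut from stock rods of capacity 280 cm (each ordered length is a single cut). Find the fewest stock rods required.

Total = 220 + 110 + 100 + 90 + 60 + 60 + 40 + 40 + 40 = 760 cm.
Lower bound: ⌈760/280⌉ = 3 stock rods.
A packing using 3 stock rods:
  stock rod 1: 220 + 60 = 280
  stock rod 2: 110 + 100 + 60 = 270
  stock rod 3: 90 + 40 + 40 + 40 = 210
This matches the lower bound, so 3 is optimal.

3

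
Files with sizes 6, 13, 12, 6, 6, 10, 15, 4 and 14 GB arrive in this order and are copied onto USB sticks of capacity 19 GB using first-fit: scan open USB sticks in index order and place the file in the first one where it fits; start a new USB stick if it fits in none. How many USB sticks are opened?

  6 → USB stick 1 (new)  [load 6/19]
  13 → USB stick 1  [load 19/19]
  12 → USB stick 2 (new)  [load 12/19]
  6 → USB stick 2  [load 18/19]
  6 → USB stick 3 (new)  [load 6/19]
  10 → USB stick 3  [load 16/19]
  15 → USB stick 4 (new)  [load 15/19]
  4 → USB stick 4  [load 19/19]
  14 → USB stick 5 (new)  [load 14/19]
5 USB sticks opened.

5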